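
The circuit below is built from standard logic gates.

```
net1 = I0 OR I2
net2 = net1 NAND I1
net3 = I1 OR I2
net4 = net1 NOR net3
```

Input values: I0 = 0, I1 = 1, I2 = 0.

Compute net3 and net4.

net3 = 1; net4 = 0

net1 = I0 OR I2 = 0 OR 0 = 0
net3 = I1 OR I2 = 1 OR 0 = 1
net4 = net1 NOR net3 = 0 NOR 1 = 0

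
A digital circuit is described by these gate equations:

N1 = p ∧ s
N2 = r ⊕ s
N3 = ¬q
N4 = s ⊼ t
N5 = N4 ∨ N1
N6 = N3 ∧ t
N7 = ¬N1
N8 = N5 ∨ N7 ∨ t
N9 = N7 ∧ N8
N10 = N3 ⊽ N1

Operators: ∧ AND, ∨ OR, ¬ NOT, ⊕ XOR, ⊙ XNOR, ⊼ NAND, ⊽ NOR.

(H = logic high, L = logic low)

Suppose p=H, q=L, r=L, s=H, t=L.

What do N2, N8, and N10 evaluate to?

N2 = H, N8 = H, N10 = L

N1 = p AND s = H AND H = H
N2 = r XOR s = L XOR H = H
N3 = NOT q = NOT L = H
N4 = s NAND t = H NAND L = H
N5 = N4 OR N1 = H OR H = H
N7 = NOT N1 = NOT H = L
N8 = N5 OR N7 OR t = H OR L OR L = H
N10 = N3 NOR N1 = H NOR H = L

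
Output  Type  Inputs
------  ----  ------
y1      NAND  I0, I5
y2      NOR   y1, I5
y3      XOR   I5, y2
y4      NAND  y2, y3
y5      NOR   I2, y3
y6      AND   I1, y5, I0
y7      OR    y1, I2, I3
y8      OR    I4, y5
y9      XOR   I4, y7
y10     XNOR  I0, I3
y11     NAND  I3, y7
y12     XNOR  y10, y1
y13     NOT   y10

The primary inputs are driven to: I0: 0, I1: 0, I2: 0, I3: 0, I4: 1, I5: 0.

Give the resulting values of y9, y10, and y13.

y1 = I0 NAND I5 = 0 NAND 0 = 1
y7 = y1 OR I2 OR I3 = 1 OR 0 OR 0 = 1
y9 = I4 XOR y7 = 1 XOR 1 = 0
y10 = I0 XNOR I3 = 0 XNOR 0 = 1
y13 = NOT y10 = NOT 1 = 0

y9 = 0, y10 = 1, y13 = 0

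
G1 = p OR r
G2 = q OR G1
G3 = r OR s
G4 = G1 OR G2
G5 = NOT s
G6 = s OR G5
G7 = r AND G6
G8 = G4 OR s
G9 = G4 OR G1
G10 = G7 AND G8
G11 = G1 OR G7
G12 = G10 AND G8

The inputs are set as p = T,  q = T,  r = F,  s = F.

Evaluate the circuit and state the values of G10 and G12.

G1 = p OR r = T OR F = T
G2 = q OR G1 = T OR T = T
G4 = G1 OR G2 = T OR T = T
G5 = NOT s = NOT F = T
G6 = s OR G5 = F OR T = T
G7 = r AND G6 = F AND T = F
G8 = G4 OR s = T OR F = T
G10 = G7 AND G8 = F AND T = F
G12 = G10 AND G8 = F AND T = F

G10 = F  G12 = F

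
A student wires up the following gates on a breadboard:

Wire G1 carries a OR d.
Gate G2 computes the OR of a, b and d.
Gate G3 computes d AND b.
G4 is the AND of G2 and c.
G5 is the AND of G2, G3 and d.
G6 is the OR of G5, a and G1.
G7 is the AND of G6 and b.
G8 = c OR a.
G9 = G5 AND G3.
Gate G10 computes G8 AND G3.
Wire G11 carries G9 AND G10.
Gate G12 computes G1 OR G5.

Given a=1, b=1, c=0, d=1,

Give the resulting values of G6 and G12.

G1 = a OR d = 1 OR 1 = 1
G2 = a OR b OR d = 1 OR 1 OR 1 = 1
G3 = d AND b = 1 AND 1 = 1
G5 = G2 AND G3 AND d = 1 AND 1 AND 1 = 1
G6 = G5 OR a OR G1 = 1 OR 1 OR 1 = 1
G12 = G1 OR G5 = 1 OR 1 = 1

G6 = 1  G12 = 1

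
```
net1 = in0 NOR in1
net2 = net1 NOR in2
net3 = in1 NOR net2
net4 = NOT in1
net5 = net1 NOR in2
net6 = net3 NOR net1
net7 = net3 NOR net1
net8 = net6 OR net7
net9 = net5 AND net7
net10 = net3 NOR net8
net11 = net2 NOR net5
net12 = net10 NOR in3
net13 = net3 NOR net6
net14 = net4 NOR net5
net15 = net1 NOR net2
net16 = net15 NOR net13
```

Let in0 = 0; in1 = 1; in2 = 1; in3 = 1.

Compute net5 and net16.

net1 = in0 NOR in1 = 0 NOR 1 = 0
net2 = net1 NOR in2 = 0 NOR 1 = 0
net3 = in1 NOR net2 = 1 NOR 0 = 0
net5 = net1 NOR in2 = 0 NOR 1 = 0
net6 = net3 NOR net1 = 0 NOR 0 = 1
net13 = net3 NOR net6 = 0 NOR 1 = 0
net15 = net1 NOR net2 = 0 NOR 0 = 1
net16 = net15 NOR net13 = 1 NOR 0 = 0

net5 = 0; net16 = 0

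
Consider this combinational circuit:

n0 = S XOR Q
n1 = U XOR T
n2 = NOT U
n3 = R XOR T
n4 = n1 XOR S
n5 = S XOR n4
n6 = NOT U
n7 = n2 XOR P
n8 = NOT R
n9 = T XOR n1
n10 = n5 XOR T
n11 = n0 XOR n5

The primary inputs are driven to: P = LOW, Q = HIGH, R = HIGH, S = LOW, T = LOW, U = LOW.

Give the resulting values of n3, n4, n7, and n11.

n0 = S XOR Q = LOW XOR HIGH = HIGH
n1 = U XOR T = LOW XOR LOW = LOW
n2 = NOT U = NOT LOW = HIGH
n3 = R XOR T = HIGH XOR LOW = HIGH
n4 = n1 XOR S = LOW XOR LOW = LOW
n5 = S XOR n4 = LOW XOR LOW = LOW
n7 = n2 XOR P = HIGH XOR LOW = HIGH
n11 = n0 XOR n5 = HIGH XOR LOW = HIGH

n3 = HIGH  n4 = LOW  n7 = HIGH  n11 = HIGH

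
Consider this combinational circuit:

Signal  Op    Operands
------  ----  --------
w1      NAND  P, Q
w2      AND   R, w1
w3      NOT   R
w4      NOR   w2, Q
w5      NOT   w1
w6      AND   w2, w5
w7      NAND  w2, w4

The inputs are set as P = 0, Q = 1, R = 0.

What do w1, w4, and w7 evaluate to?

w1 = P NAND Q = 0 NAND 1 = 1
w2 = R AND w1 = 0 AND 1 = 0
w4 = w2 NOR Q = 0 NOR 1 = 0
w7 = w2 NAND w4 = 0 NAND 0 = 1

w1 = 1; w4 = 0; w7 = 1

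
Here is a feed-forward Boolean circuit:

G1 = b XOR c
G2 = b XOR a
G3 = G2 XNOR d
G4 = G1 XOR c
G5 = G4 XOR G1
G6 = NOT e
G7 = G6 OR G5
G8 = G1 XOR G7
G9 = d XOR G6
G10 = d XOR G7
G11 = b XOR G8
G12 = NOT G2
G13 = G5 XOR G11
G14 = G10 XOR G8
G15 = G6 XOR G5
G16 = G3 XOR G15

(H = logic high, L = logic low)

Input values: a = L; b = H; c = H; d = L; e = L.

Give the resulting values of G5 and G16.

G5 = H; G16 = L

G1 = b XOR c = H XOR H = L
G2 = b XOR a = H XOR L = H
G3 = G2 XNOR d = H XNOR L = L
G4 = G1 XOR c = L XOR H = H
G5 = G4 XOR G1 = H XOR L = H
G6 = NOT e = NOT L = H
G15 = G6 XOR G5 = H XOR H = L
G16 = G3 XOR G15 = L XOR L = L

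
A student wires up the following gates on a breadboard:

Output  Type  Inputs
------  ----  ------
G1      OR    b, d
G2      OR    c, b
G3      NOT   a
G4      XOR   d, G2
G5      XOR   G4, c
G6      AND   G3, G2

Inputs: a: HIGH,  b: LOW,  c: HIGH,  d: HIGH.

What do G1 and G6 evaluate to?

G1 = HIGH  G6 = LOW

G1 = b OR d = LOW OR HIGH = HIGH
G2 = c OR b = HIGH OR LOW = HIGH
G3 = NOT a = NOT HIGH = LOW
G6 = G3 AND G2 = LOW AND HIGH = LOW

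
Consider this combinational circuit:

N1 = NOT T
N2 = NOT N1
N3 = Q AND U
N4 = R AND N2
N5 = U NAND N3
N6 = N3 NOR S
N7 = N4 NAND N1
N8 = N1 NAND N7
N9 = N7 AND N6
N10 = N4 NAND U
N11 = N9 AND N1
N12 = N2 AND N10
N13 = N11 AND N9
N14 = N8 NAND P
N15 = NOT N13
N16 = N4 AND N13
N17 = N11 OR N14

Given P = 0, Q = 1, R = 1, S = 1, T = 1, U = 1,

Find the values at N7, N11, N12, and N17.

N7 = 1, N11 = 0, N12 = 0, N17 = 1

N1 = NOT T = NOT 1 = 0
N2 = NOT N1 = NOT 0 = 1
N3 = Q AND U = 1 AND 1 = 1
N4 = R AND N2 = 1 AND 1 = 1
N6 = N3 NOR S = 1 NOR 1 = 0
N7 = N4 NAND N1 = 1 NAND 0 = 1
N8 = N1 NAND N7 = 0 NAND 1 = 1
N9 = N7 AND N6 = 1 AND 0 = 0
N10 = N4 NAND U = 1 NAND 1 = 0
N11 = N9 AND N1 = 0 AND 0 = 0
N12 = N2 AND N10 = 1 AND 0 = 0
N14 = N8 NAND P = 1 NAND 0 = 1
N17 = N11 OR N14 = 0 OR 1 = 1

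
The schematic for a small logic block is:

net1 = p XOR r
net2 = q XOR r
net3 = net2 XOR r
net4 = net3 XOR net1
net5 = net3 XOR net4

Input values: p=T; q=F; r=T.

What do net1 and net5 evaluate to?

net1 = p XOR r = T XOR T = F
net2 = q XOR r = F XOR T = T
net3 = net2 XOR r = T XOR T = F
net4 = net3 XOR net1 = F XOR F = F
net5 = net3 XOR net4 = F XOR F = F

net1 = F; net5 = F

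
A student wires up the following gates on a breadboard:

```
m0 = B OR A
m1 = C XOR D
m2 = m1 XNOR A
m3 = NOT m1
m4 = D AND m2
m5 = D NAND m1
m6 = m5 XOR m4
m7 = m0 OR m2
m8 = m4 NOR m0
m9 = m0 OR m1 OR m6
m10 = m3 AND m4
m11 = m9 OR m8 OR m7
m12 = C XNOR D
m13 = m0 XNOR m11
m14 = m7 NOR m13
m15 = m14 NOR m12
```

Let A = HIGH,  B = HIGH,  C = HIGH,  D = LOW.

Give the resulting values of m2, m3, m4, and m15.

m2 = HIGH  m3 = LOW  m4 = LOW  m15 = HIGH

m0 = B OR A = HIGH OR HIGH = HIGH
m1 = C XOR D = HIGH XOR LOW = HIGH
m2 = m1 XNOR A = HIGH XNOR HIGH = HIGH
m3 = NOT m1 = NOT HIGH = LOW
m4 = D AND m2 = LOW AND HIGH = LOW
m5 = D NAND m1 = LOW NAND HIGH = HIGH
m6 = m5 XOR m4 = HIGH XOR LOW = HIGH
m7 = m0 OR m2 = HIGH OR HIGH = HIGH
m8 = m4 NOR m0 = LOW NOR HIGH = LOW
m9 = m0 OR m1 OR m6 = HIGH OR HIGH OR HIGH = HIGH
m11 = m9 OR m8 OR m7 = HIGH OR LOW OR HIGH = HIGH
m12 = C XNOR D = HIGH XNOR LOW = LOW
m13 = m0 XNOR m11 = HIGH XNOR HIGH = HIGH
m14 = m7 NOR m13 = HIGH NOR HIGH = LOW
m15 = m14 NOR m12 = LOW NOR LOW = HIGH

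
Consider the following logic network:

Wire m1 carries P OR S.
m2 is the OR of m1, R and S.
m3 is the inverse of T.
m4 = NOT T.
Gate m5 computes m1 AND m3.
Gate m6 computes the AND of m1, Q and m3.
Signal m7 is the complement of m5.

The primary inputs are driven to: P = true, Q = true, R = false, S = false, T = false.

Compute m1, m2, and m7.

m1 = true, m2 = true, m7 = false

m1 = P OR S = true OR false = true
m2 = m1 OR R OR S = true OR false OR false = true
m3 = NOT T = NOT false = true
m5 = m1 AND m3 = true AND true = true
m7 = NOT m5 = NOT true = false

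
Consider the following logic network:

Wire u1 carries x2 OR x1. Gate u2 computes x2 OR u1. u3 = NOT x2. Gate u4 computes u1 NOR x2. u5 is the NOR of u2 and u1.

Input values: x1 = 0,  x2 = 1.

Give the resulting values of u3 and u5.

u1 = x2 OR x1 = 1 OR 0 = 1
u2 = x2 OR u1 = 1 OR 1 = 1
u3 = NOT x2 = NOT 1 = 0
u5 = u2 NOR u1 = 1 NOR 1 = 0

u3 = 0, u5 = 0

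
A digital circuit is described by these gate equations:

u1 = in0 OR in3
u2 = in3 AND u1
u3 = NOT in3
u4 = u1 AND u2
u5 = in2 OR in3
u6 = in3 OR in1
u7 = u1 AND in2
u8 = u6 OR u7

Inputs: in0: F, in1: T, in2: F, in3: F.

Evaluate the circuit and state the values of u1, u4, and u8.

u1 = F, u4 = F, u8 = T

u1 = in0 OR in3 = F OR F = F
u2 = in3 AND u1 = F AND F = F
u4 = u1 AND u2 = F AND F = F
u6 = in3 OR in1 = F OR T = T
u7 = u1 AND in2 = F AND F = F
u8 = u6 OR u7 = T OR F = T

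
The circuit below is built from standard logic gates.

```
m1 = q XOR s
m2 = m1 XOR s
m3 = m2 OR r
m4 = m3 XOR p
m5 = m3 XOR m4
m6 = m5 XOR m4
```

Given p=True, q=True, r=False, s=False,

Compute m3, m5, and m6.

m3 = True, m5 = True, m6 = True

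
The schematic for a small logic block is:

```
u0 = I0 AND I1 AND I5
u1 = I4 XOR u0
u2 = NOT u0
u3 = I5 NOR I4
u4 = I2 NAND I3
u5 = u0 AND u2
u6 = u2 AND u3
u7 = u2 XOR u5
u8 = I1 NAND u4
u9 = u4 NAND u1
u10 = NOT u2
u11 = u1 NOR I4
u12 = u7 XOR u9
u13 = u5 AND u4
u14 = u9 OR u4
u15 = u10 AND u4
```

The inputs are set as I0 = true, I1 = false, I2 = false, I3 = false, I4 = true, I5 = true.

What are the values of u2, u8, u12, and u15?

u2 = true; u8 = true; u12 = true; u15 = false

u0 = I0 AND I1 AND I5 = true AND false AND true = false
u1 = I4 XOR u0 = true XOR false = true
u2 = NOT u0 = NOT false = true
u4 = I2 NAND I3 = false NAND false = true
u5 = u0 AND u2 = false AND true = false
u7 = u2 XOR u5 = true XOR false = true
u8 = I1 NAND u4 = false NAND true = true
u9 = u4 NAND u1 = true NAND true = false
u10 = NOT u2 = NOT true = false
u12 = u7 XOR u9 = true XOR false = true
u15 = u10 AND u4 = false AND true = false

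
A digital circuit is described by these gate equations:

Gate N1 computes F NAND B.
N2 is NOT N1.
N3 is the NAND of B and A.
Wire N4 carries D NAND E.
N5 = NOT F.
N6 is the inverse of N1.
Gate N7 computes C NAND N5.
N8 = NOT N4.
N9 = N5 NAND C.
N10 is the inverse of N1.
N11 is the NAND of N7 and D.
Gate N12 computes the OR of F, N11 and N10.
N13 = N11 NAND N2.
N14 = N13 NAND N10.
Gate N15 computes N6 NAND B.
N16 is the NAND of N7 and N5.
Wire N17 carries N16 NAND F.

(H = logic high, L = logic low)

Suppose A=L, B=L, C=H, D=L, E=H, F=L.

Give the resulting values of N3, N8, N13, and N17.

N1 = F NAND B = L NAND L = H
N2 = NOT N1 = NOT H = L
N3 = B NAND A = L NAND L = H
N4 = D NAND E = L NAND H = H
N5 = NOT F = NOT L = H
N7 = C NAND N5 = H NAND H = L
N8 = NOT N4 = NOT H = L
N11 = N7 NAND D = L NAND L = H
N13 = N11 NAND N2 = H NAND L = H
N16 = N7 NAND N5 = L NAND H = H
N17 = N16 NAND F = H NAND L = H

N3 = H, N8 = L, N13 = H, N17 = H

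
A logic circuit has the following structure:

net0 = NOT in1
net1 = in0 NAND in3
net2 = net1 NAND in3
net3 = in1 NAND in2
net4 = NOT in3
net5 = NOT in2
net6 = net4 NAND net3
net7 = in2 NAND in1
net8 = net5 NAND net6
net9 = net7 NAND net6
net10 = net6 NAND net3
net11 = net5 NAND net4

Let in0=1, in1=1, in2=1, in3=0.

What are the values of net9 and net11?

net9 = 1  net11 = 1

net3 = in1 NAND in2 = 1 NAND 1 = 0
net4 = NOT in3 = NOT 0 = 1
net5 = NOT in2 = NOT 1 = 0
net6 = net4 NAND net3 = 1 NAND 0 = 1
net7 = in2 NAND in1 = 1 NAND 1 = 0
net9 = net7 NAND net6 = 0 NAND 1 = 1
net11 = net5 NAND net4 = 0 NAND 1 = 1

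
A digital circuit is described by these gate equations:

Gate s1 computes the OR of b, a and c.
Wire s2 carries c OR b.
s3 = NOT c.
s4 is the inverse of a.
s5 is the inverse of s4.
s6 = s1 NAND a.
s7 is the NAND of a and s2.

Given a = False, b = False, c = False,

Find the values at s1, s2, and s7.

s1 = b OR a OR c = False OR False OR False = False
s2 = c OR b = False OR False = False
s7 = a NAND s2 = False NAND False = True

s1 = False, s2 = False, s7 = True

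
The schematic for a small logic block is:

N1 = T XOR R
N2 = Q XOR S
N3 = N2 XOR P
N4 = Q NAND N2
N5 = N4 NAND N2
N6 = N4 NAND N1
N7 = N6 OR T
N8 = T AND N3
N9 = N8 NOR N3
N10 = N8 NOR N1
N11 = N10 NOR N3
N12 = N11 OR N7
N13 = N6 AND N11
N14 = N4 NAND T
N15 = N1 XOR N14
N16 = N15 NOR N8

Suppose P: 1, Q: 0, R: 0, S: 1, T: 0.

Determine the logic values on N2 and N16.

N2 = 1, N16 = 0

N1 = T XOR R = 0 XOR 0 = 0
N2 = Q XOR S = 0 XOR 1 = 1
N3 = N2 XOR P = 1 XOR 1 = 0
N4 = Q NAND N2 = 0 NAND 1 = 1
N8 = T AND N3 = 0 AND 0 = 0
N14 = N4 NAND T = 1 NAND 0 = 1
N15 = N1 XOR N14 = 0 XOR 1 = 1
N16 = N15 NOR N8 = 1 NOR 0 = 0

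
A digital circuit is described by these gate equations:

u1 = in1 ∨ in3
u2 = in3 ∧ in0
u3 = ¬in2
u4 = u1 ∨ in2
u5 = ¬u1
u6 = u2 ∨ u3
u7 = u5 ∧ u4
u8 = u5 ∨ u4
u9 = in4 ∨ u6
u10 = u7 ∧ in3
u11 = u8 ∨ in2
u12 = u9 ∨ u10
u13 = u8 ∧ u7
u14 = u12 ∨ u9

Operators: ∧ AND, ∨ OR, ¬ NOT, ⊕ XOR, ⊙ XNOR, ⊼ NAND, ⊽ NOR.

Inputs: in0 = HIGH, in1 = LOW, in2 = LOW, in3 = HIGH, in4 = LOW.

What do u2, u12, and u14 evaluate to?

u1 = in1 OR in3 = LOW OR HIGH = HIGH
u2 = in3 AND in0 = HIGH AND HIGH = HIGH
u3 = NOT in2 = NOT LOW = HIGH
u4 = u1 OR in2 = HIGH OR LOW = HIGH
u5 = NOT u1 = NOT HIGH = LOW
u6 = u2 OR u3 = HIGH OR HIGH = HIGH
u7 = u5 AND u4 = LOW AND HIGH = LOW
u9 = in4 OR u6 = LOW OR HIGH = HIGH
u10 = u7 AND in3 = LOW AND HIGH = LOW
u12 = u9 OR u10 = HIGH OR LOW = HIGH
u14 = u12 OR u9 = HIGH OR HIGH = HIGH

u2 = HIGH  u12 = HIGH  u14 = HIGH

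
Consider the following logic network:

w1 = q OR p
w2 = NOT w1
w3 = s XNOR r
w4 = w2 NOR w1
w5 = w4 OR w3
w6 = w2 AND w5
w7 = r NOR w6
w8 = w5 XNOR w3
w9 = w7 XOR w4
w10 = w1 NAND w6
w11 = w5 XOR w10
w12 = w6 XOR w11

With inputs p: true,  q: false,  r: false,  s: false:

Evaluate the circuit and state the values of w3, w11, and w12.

w3 = true; w11 = false; w12 = false

w1 = q OR p = false OR true = true
w2 = NOT w1 = NOT true = false
w3 = s XNOR r = false XNOR false = true
w4 = w2 NOR w1 = false NOR true = false
w5 = w4 OR w3 = false OR true = true
w6 = w2 AND w5 = false AND true = false
w10 = w1 NAND w6 = true NAND false = true
w11 = w5 XOR w10 = true XOR true = false
w12 = w6 XOR w11 = false XOR false = false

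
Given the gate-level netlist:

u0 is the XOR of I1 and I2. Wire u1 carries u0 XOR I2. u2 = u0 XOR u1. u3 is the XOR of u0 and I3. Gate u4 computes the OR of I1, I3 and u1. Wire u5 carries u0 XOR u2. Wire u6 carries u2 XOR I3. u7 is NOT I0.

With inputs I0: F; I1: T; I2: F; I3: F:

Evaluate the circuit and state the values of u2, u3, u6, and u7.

u2 = F; u3 = T; u6 = F; u7 = T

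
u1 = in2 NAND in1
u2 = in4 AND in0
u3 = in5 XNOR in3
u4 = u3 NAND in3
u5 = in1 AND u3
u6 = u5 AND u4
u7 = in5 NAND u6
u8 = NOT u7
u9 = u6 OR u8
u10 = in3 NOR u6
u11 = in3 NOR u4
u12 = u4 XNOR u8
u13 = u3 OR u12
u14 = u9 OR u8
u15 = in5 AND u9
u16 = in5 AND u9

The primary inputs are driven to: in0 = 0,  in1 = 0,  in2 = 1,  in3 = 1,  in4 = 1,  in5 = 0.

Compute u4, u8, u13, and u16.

u4 = 1, u8 = 0, u13 = 0, u16 = 0

u3 = in5 XNOR in3 = 0 XNOR 1 = 0
u4 = u3 NAND in3 = 0 NAND 1 = 1
u5 = in1 AND u3 = 0 AND 0 = 0
u6 = u5 AND u4 = 0 AND 1 = 0
u7 = in5 NAND u6 = 0 NAND 0 = 1
u8 = NOT u7 = NOT 1 = 0
u9 = u6 OR u8 = 0 OR 0 = 0
u12 = u4 XNOR u8 = 1 XNOR 0 = 0
u13 = u3 OR u12 = 0 OR 0 = 0
u16 = in5 AND u9 = 0 AND 0 = 0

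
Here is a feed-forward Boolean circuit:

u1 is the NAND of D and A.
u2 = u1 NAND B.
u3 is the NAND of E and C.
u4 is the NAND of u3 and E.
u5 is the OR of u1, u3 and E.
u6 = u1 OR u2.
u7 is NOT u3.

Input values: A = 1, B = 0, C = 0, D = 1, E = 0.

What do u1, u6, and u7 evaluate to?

u1 = D NAND A = 1 NAND 1 = 0
u2 = u1 NAND B = 0 NAND 0 = 1
u3 = E NAND C = 0 NAND 0 = 1
u6 = u1 OR u2 = 0 OR 1 = 1
u7 = NOT u3 = NOT 1 = 0

u1 = 0; u6 = 1; u7 = 0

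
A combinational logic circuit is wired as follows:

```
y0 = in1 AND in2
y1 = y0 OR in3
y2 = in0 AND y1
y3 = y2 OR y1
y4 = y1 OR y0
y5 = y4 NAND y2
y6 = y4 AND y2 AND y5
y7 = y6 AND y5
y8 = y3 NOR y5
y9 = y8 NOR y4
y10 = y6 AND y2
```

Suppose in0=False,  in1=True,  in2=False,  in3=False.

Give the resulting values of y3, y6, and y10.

y3 = False  y6 = False  y10 = False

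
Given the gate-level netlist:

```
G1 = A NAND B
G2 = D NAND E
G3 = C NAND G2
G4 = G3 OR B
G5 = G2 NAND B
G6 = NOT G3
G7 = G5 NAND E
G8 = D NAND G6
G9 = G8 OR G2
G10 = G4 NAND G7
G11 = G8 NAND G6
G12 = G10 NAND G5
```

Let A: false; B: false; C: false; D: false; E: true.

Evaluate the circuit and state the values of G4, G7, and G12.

G4 = true; G7 = false; G12 = false

G2 = D NAND E = false NAND true = true
G3 = C NAND G2 = false NAND true = true
G4 = G3 OR B = true OR false = true
G5 = G2 NAND B = true NAND false = true
G7 = G5 NAND E = true NAND true = false
G10 = G4 NAND G7 = true NAND false = true
G12 = G10 NAND G5 = true NAND true = false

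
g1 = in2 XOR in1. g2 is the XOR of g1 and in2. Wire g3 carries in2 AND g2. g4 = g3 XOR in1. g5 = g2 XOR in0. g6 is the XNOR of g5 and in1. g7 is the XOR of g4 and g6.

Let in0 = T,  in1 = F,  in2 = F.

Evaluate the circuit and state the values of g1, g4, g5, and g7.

g1 = F; g4 = F; g5 = T; g7 = F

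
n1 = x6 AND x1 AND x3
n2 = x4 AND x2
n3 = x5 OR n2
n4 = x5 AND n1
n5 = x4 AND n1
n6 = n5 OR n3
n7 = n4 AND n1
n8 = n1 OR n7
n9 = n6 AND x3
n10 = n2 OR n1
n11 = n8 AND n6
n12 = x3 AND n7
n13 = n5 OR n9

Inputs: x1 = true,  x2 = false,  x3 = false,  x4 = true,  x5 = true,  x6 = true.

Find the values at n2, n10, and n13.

n2 = false, n10 = false, n13 = false

n1 = x6 AND x1 AND x3 = true AND true AND false = false
n2 = x4 AND x2 = true AND false = false
n3 = x5 OR n2 = true OR false = true
n5 = x4 AND n1 = true AND false = false
n6 = n5 OR n3 = false OR true = true
n9 = n6 AND x3 = true AND false = false
n10 = n2 OR n1 = false OR false = false
n13 = n5 OR n9 = false OR false = false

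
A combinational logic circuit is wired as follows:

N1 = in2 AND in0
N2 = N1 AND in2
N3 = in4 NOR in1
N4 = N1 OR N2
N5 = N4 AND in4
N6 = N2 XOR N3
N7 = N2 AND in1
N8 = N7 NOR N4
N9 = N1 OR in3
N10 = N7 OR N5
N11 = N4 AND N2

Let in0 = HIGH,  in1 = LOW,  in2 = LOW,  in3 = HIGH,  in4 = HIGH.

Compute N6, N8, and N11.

N1 = in2 AND in0 = LOW AND HIGH = LOW
N2 = N1 AND in2 = LOW AND LOW = LOW
N3 = in4 NOR in1 = HIGH NOR LOW = LOW
N4 = N1 OR N2 = LOW OR LOW = LOW
N6 = N2 XOR N3 = LOW XOR LOW = LOW
N7 = N2 AND in1 = LOW AND LOW = LOW
N8 = N7 NOR N4 = LOW NOR LOW = HIGH
N11 = N4 AND N2 = LOW AND LOW = LOW

N6 = LOW  N8 = HIGH  N11 = LOW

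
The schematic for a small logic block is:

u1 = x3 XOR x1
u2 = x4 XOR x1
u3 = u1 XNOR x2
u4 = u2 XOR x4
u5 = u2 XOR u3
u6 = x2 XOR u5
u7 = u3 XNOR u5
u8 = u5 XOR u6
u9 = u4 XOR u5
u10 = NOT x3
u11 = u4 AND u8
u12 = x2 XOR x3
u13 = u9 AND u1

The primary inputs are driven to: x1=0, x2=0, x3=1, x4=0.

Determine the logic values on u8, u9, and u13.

u8 = 0, u9 = 0, u13 = 0

u1 = x3 XOR x1 = 1 XOR 0 = 1
u2 = x4 XOR x1 = 0 XOR 0 = 0
u3 = u1 XNOR x2 = 1 XNOR 0 = 0
u4 = u2 XOR x4 = 0 XOR 0 = 0
u5 = u2 XOR u3 = 0 XOR 0 = 0
u6 = x2 XOR u5 = 0 XOR 0 = 0
u8 = u5 XOR u6 = 0 XOR 0 = 0
u9 = u4 XOR u5 = 0 XOR 0 = 0
u13 = u9 AND u1 = 0 AND 1 = 0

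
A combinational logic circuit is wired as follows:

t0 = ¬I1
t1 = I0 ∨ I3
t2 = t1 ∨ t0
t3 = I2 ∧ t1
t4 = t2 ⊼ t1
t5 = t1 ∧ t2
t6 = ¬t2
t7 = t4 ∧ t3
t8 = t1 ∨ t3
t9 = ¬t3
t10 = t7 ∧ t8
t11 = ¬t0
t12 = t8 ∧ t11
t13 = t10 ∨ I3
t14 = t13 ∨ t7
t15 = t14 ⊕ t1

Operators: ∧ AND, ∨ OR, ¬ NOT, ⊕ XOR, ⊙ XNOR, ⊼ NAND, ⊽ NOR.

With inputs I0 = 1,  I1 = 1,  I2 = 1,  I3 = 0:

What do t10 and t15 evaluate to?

t10 = 0; t15 = 1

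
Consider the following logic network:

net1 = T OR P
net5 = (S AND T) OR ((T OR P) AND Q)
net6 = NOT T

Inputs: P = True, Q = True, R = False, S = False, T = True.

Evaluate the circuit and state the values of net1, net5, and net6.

net1 = True OR True = True
net5 = (False AND True) OR ((True OR True) AND True) = True
net6 = NOT True = False

net1 = True, net5 = True, net6 = False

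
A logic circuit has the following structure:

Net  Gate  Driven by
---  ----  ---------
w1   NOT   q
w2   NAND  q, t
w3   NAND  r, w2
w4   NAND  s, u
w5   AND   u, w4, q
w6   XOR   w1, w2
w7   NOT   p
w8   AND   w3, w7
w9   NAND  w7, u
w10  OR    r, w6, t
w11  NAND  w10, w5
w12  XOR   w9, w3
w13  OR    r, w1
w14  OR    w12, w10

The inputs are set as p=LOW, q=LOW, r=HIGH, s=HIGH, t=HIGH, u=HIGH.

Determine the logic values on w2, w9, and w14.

w2 = HIGH; w9 = LOW; w14 = HIGH

w1 = NOT q = NOT LOW = HIGH
w2 = q NAND t = LOW NAND HIGH = HIGH
w3 = r NAND w2 = HIGH NAND HIGH = LOW
w6 = w1 XOR w2 = HIGH XOR HIGH = LOW
w7 = NOT p = NOT LOW = HIGH
w9 = w7 NAND u = HIGH NAND HIGH = LOW
w10 = r OR w6 OR t = HIGH OR LOW OR HIGH = HIGH
w12 = w9 XOR w3 = LOW XOR LOW = LOW
w14 = w12 OR w10 = LOW OR HIGH = HIGH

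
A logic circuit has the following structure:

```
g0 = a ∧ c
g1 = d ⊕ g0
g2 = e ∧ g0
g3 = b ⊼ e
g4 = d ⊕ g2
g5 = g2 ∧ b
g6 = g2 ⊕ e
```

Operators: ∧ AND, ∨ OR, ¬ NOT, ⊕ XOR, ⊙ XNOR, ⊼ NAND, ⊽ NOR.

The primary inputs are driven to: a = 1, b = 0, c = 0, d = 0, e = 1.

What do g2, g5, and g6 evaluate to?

g2 = 0; g5 = 0; g6 = 1

g0 = a AND c = 1 AND 0 = 0
g2 = e AND g0 = 1 AND 0 = 0
g5 = g2 AND b = 0 AND 0 = 0
g6 = g2 XOR e = 0 XOR 1 = 1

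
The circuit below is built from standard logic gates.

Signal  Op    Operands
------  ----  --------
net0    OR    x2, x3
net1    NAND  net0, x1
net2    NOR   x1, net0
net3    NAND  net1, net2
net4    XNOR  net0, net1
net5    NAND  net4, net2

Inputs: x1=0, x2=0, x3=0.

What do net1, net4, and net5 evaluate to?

net1 = 1  net4 = 0  net5 = 1

net0 = x2 OR x3 = 0 OR 0 = 0
net1 = net0 NAND x1 = 0 NAND 0 = 1
net2 = x1 NOR net0 = 0 NOR 0 = 1
net4 = net0 XNOR net1 = 0 XNOR 1 = 0
net5 = net4 NAND net2 = 0 NAND 1 = 1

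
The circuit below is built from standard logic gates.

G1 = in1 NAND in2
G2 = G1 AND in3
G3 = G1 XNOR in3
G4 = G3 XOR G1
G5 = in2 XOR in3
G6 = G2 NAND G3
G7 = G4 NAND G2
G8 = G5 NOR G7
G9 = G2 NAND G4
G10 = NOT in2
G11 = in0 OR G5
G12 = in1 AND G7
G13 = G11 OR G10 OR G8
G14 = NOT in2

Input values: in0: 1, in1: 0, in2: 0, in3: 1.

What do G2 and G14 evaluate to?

G2 = 1; G14 = 1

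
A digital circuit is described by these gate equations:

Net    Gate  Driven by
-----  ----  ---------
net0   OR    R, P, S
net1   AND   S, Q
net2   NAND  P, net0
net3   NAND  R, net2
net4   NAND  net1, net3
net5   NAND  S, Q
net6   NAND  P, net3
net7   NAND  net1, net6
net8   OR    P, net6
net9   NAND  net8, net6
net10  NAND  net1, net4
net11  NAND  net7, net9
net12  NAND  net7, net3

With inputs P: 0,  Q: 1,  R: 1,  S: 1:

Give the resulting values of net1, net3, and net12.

net1 = 1, net3 = 0, net12 = 1

net0 = R OR P OR S = 1 OR 0 OR 1 = 1
net1 = S AND Q = 1 AND 1 = 1
net2 = P NAND net0 = 0 NAND 1 = 1
net3 = R NAND net2 = 1 NAND 1 = 0
net6 = P NAND net3 = 0 NAND 0 = 1
net7 = net1 NAND net6 = 1 NAND 1 = 0
net12 = net7 NAND net3 = 0 NAND 0 = 1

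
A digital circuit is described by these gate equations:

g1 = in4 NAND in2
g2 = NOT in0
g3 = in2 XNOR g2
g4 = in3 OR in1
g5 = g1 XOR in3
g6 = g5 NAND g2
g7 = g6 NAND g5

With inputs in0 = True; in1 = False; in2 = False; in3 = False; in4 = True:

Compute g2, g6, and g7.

g2 = False; g6 = True; g7 = False

g1 = in4 NAND in2 = True NAND False = True
g2 = NOT in0 = NOT True = False
g5 = g1 XOR in3 = True XOR False = True
g6 = g5 NAND g2 = True NAND False = True
g7 = g6 NAND g5 = True NAND True = False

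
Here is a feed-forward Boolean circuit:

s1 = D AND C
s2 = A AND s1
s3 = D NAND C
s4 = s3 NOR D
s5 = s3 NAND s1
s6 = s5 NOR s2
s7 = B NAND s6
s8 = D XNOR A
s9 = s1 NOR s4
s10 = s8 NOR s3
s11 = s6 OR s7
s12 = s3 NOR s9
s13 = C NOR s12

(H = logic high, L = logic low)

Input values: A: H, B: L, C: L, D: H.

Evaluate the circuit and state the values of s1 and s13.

s1 = D AND C = H AND L = L
s3 = D NAND C = H NAND L = H
s4 = s3 NOR D = H NOR H = L
s9 = s1 NOR s4 = L NOR L = H
s12 = s3 NOR s9 = H NOR H = L
s13 = C NOR s12 = L NOR L = H

s1 = L, s13 = H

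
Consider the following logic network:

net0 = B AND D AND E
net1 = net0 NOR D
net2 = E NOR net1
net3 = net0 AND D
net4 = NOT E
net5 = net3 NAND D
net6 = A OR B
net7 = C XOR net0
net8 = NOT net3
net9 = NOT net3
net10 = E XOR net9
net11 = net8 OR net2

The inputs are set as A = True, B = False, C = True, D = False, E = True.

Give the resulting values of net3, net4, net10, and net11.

net3 = False, net4 = False, net10 = False, net11 = True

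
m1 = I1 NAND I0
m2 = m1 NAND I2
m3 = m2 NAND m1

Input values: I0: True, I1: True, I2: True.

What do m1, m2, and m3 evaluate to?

m1 = False  m2 = True  m3 = True

m1 = I1 NAND I0 = True NAND True = False
m2 = m1 NAND I2 = False NAND True = True
m3 = m2 NAND m1 = True NAND False = True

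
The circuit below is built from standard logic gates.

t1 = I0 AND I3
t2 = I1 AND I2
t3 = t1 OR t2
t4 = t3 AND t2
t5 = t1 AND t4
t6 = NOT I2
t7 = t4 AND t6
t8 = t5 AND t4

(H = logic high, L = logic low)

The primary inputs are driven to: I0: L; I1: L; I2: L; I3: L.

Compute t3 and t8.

t3 = L, t8 = L

t1 = I0 AND I3 = L AND L = L
t2 = I1 AND I2 = L AND L = L
t3 = t1 OR t2 = L OR L = L
t4 = t3 AND t2 = L AND L = L
t5 = t1 AND t4 = L AND L = L
t8 = t5 AND t4 = L AND L = L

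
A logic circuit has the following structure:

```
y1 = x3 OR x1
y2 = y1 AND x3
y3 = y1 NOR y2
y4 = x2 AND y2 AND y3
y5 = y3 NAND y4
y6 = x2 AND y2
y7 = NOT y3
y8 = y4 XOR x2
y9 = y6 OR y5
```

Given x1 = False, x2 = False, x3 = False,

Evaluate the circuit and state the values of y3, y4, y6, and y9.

y3 = True; y4 = False; y6 = False; y9 = True

y1 = x3 OR x1 = False OR False = False
y2 = y1 AND x3 = False AND False = False
y3 = y1 NOR y2 = False NOR False = True
y4 = x2 AND y2 AND y3 = False AND False AND True = False
y5 = y3 NAND y4 = True NAND False = True
y6 = x2 AND y2 = False AND False = False
y9 = y6 OR y5 = False OR True = True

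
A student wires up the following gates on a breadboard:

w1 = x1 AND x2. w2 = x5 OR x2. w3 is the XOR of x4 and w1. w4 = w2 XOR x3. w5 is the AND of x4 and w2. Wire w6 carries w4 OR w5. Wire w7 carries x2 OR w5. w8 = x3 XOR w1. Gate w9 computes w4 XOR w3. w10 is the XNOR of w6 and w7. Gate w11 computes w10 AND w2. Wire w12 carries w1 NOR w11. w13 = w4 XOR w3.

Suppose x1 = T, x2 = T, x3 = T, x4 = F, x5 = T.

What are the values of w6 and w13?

w6 = F, w13 = T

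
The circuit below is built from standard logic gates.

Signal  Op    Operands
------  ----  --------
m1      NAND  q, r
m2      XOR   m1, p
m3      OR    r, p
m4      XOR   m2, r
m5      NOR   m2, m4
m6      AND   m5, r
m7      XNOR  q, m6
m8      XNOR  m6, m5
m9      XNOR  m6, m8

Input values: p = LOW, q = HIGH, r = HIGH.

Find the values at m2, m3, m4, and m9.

m2 = LOW; m3 = HIGH; m4 = HIGH; m9 = LOW

m1 = q NAND r = HIGH NAND HIGH = LOW
m2 = m1 XOR p = LOW XOR LOW = LOW
m3 = r OR p = HIGH OR LOW = HIGH
m4 = m2 XOR r = LOW XOR HIGH = HIGH
m5 = m2 NOR m4 = LOW NOR HIGH = LOW
m6 = m5 AND r = LOW AND HIGH = LOW
m8 = m6 XNOR m5 = LOW XNOR LOW = HIGH
m9 = m6 XNOR m8 = LOW XNOR HIGH = LOW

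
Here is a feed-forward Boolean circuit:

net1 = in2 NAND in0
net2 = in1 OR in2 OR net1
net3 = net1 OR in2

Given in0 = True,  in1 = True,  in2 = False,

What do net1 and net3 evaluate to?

net1 = True, net3 = True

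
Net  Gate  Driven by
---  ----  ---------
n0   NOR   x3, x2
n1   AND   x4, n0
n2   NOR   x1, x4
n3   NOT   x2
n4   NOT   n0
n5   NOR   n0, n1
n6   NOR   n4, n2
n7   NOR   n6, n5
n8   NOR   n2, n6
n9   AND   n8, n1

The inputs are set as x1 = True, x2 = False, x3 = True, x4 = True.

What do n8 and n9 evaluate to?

n0 = x3 NOR x2 = True NOR False = False
n1 = x4 AND n0 = True AND False = False
n2 = x1 NOR x4 = True NOR True = False
n4 = NOT n0 = NOT False = True
n6 = n4 NOR n2 = True NOR False = False
n8 = n2 NOR n6 = False NOR False = True
n9 = n8 AND n1 = True AND False = False

n8 = True, n9 = False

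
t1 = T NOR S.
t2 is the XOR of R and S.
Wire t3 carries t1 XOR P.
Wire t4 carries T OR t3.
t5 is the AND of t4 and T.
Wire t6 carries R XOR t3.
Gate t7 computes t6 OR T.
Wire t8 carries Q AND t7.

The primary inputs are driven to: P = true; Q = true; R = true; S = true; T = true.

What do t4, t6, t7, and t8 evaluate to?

t1 = T NOR S = true NOR true = false
t3 = t1 XOR P = false XOR true = true
t4 = T OR t3 = true OR true = true
t6 = R XOR t3 = true XOR true = false
t7 = t6 OR T = false OR true = true
t8 = Q AND t7 = true AND true = true

t4 = true, t6 = false, t7 = true, t8 = true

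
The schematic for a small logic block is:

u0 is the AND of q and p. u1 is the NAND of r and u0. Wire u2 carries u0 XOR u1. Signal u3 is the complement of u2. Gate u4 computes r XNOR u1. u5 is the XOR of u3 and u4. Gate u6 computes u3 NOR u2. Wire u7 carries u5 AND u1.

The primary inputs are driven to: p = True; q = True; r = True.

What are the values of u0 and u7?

u0 = True; u7 = False

u0 = q AND p = True AND True = True
u1 = r NAND u0 = True NAND True = False
u2 = u0 XOR u1 = True XOR False = True
u3 = NOT u2 = NOT True = False
u4 = r XNOR u1 = True XNOR False = False
u5 = u3 XOR u4 = False XOR False = False
u7 = u5 AND u1 = False AND False = False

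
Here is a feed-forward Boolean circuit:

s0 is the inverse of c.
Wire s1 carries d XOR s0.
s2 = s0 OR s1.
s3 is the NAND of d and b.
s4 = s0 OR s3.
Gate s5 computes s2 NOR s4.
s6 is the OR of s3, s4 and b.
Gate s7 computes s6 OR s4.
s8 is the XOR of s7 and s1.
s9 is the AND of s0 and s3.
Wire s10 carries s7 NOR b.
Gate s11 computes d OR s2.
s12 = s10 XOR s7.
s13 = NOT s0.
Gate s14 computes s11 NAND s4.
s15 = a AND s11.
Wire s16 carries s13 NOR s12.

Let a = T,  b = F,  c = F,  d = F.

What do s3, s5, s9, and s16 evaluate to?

s3 = T  s5 = F  s9 = T  s16 = F

s0 = NOT c = NOT F = T
s1 = d XOR s0 = F XOR T = T
s2 = s0 OR s1 = T OR T = T
s3 = d NAND b = F NAND F = T
s4 = s0 OR s3 = T OR T = T
s5 = s2 NOR s4 = T NOR T = F
s6 = s3 OR s4 OR b = T OR T OR F = T
s7 = s6 OR s4 = T OR T = T
s9 = s0 AND s3 = T AND T = T
s10 = s7 NOR b = T NOR F = F
s12 = s10 XOR s7 = F XOR T = T
s13 = NOT s0 = NOT T = F
s16 = s13 NOR s12 = F NOR T = F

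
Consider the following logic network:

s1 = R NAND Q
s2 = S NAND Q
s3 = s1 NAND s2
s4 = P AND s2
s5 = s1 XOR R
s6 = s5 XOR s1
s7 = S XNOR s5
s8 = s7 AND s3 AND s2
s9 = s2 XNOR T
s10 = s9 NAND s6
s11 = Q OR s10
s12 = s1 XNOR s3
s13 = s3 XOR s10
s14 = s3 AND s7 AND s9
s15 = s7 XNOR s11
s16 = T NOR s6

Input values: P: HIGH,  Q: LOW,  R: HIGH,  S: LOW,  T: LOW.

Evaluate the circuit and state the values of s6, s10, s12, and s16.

s1 = R NAND Q = HIGH NAND LOW = HIGH
s2 = S NAND Q = LOW NAND LOW = HIGH
s3 = s1 NAND s2 = HIGH NAND HIGH = LOW
s5 = s1 XOR R = HIGH XOR HIGH = LOW
s6 = s5 XOR s1 = LOW XOR HIGH = HIGH
s9 = s2 XNOR T = HIGH XNOR LOW = LOW
s10 = s9 NAND s6 = LOW NAND HIGH = HIGH
s12 = s1 XNOR s3 = HIGH XNOR LOW = LOW
s16 = T NOR s6 = LOW NOR HIGH = LOW

s6 = HIGH; s10 = HIGH; s12 = LOW; s16 = LOW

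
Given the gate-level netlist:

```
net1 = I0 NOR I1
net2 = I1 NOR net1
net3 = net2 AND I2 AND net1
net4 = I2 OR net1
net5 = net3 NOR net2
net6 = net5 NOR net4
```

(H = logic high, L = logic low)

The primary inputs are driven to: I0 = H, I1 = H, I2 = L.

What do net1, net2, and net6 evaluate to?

net1 = I0 NOR I1 = H NOR H = L
net2 = I1 NOR net1 = H NOR L = L
net3 = net2 AND I2 AND net1 = L AND L AND L = L
net4 = I2 OR net1 = L OR L = L
net5 = net3 NOR net2 = L NOR L = H
net6 = net5 NOR net4 = H NOR L = L

net1 = L; net2 = L; net6 = L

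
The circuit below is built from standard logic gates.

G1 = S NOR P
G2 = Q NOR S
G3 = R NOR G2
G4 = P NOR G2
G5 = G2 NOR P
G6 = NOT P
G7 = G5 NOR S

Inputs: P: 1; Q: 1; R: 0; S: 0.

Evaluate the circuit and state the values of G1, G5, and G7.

G1 = 0, G5 = 0, G7 = 1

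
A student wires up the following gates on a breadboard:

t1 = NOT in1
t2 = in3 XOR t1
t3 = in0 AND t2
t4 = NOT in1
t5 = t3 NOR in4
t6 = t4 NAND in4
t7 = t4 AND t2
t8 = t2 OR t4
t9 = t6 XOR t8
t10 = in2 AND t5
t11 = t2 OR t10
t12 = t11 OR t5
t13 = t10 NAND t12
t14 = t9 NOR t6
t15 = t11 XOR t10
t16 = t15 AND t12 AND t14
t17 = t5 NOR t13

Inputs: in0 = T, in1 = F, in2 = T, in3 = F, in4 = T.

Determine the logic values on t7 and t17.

t7 = T  t17 = F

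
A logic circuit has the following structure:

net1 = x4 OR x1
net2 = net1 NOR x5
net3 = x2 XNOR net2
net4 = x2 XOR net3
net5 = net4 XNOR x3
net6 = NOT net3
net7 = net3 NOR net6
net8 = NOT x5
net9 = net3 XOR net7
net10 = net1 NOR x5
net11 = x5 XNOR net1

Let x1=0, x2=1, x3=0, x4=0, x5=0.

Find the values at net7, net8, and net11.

net7 = 0  net8 = 1  net11 = 1

net1 = x4 OR x1 = 0 OR 0 = 0
net2 = net1 NOR x5 = 0 NOR 0 = 1
net3 = x2 XNOR net2 = 1 XNOR 1 = 1
net6 = NOT net3 = NOT 1 = 0
net7 = net3 NOR net6 = 1 NOR 0 = 0
net8 = NOT x5 = NOT 0 = 1
net11 = x5 XNOR net1 = 0 XNOR 0 = 1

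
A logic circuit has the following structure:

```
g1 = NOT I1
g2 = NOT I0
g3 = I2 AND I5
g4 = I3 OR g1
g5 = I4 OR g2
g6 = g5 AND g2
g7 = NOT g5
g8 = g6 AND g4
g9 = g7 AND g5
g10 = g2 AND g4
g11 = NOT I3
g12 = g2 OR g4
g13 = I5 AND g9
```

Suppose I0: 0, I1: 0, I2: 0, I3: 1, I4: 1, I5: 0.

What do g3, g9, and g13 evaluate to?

g2 = NOT I0 = NOT 0 = 1
g3 = I2 AND I5 = 0 AND 0 = 0
g5 = I4 OR g2 = 1 OR 1 = 1
g7 = NOT g5 = NOT 1 = 0
g9 = g7 AND g5 = 0 AND 1 = 0
g13 = I5 AND g9 = 0 AND 0 = 0

g3 = 0, g9 = 0, g13 = 0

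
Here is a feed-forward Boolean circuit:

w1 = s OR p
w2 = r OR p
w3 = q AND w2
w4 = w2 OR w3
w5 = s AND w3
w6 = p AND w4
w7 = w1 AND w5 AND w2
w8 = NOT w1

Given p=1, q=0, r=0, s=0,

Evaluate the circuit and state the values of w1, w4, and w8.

w1 = 1  w4 = 1  w8 = 0

w1 = s OR p = 0 OR 1 = 1
w2 = r OR p = 0 OR 1 = 1
w3 = q AND w2 = 0 AND 1 = 0
w4 = w2 OR w3 = 1 OR 0 = 1
w8 = NOT w1 = NOT 1 = 0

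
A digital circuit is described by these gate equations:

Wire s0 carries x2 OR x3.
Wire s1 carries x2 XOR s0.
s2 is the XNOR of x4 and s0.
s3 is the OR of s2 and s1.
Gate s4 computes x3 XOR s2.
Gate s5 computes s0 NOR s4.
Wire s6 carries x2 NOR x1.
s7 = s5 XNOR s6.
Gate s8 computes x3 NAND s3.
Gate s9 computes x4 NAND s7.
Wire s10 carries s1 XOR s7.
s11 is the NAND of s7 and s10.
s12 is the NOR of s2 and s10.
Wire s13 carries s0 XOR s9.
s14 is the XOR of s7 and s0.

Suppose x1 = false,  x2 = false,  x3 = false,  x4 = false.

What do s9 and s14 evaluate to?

s9 = true, s14 = false

s0 = x2 OR x3 = false OR false = false
s2 = x4 XNOR s0 = false XNOR false = true
s4 = x3 XOR s2 = false XOR true = true
s5 = s0 NOR s4 = false NOR true = false
s6 = x2 NOR x1 = false NOR false = true
s7 = s5 XNOR s6 = false XNOR true = false
s9 = x4 NAND s7 = false NAND false = true
s14 = s7 XOR s0 = false XOR false = false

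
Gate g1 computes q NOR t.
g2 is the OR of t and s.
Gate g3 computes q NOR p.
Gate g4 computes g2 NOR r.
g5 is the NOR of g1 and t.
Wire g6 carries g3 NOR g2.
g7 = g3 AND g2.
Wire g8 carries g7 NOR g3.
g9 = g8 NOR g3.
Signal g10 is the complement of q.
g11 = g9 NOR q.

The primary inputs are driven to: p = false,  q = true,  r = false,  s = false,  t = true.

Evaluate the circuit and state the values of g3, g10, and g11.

g3 = false; g10 = false; g11 = false

g2 = t OR s = true OR false = true
g3 = q NOR p = true NOR false = false
g7 = g3 AND g2 = false AND true = false
g8 = g7 NOR g3 = false NOR false = true
g9 = g8 NOR g3 = true NOR false = false
g10 = NOT q = NOT true = false
g11 = g9 NOR q = false NOR true = false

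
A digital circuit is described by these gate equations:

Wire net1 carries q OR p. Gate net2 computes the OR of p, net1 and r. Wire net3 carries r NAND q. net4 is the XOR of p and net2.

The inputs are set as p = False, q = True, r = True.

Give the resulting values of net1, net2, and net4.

net1 = True, net2 = True, net4 = True

net1 = q OR p = True OR False = True
net2 = p OR net1 OR r = False OR True OR True = True
net4 = p XOR net2 = False XOR True = True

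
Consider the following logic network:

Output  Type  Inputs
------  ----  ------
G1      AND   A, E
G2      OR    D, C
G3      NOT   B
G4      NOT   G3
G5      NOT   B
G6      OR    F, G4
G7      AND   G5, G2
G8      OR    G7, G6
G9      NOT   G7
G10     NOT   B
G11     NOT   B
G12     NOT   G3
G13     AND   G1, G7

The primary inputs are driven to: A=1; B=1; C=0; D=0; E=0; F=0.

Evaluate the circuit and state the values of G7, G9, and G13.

G1 = A AND E = 1 AND 0 = 0
G2 = D OR C = 0 OR 0 = 0
G5 = NOT B = NOT 1 = 0
G7 = G5 AND G2 = 0 AND 0 = 0
G9 = NOT G7 = NOT 0 = 1
G13 = G1 AND G7 = 0 AND 0 = 0

G7 = 0, G9 = 1, G13 = 0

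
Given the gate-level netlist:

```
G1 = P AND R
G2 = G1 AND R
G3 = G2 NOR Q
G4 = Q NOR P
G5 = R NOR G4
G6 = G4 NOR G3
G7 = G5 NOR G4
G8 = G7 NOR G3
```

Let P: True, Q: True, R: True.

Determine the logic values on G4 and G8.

G1 = P AND R = True AND True = True
G2 = G1 AND R = True AND True = True
G3 = G2 NOR Q = True NOR True = False
G4 = Q NOR P = True NOR True = False
G5 = R NOR G4 = True NOR False = False
G7 = G5 NOR G4 = False NOR False = True
G8 = G7 NOR G3 = True NOR False = False

G4 = False, G8 = False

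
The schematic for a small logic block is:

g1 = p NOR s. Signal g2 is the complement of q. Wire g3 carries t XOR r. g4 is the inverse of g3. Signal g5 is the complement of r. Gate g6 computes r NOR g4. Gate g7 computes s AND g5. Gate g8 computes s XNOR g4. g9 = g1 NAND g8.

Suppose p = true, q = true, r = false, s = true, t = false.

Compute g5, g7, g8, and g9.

g1 = p NOR s = true NOR true = false
g3 = t XOR r = false XOR false = false
g4 = NOT g3 = NOT false = true
g5 = NOT r = NOT false = true
g7 = s AND g5 = true AND true = true
g8 = s XNOR g4 = true XNOR true = true
g9 = g1 NAND g8 = false NAND true = true

g5 = true, g7 = true, g8 = true, g9 = true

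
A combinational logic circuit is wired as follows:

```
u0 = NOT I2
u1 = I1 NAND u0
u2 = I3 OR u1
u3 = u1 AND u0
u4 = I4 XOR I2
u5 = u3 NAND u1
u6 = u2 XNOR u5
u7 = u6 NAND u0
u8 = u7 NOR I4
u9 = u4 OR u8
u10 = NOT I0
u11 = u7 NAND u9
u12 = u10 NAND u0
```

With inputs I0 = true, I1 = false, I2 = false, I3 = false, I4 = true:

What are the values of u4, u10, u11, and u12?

u0 = NOT I2 = NOT false = true
u1 = I1 NAND u0 = false NAND true = true
u2 = I3 OR u1 = false OR true = true
u3 = u1 AND u0 = true AND true = true
u4 = I4 XOR I2 = true XOR false = true
u5 = u3 NAND u1 = true NAND true = false
u6 = u2 XNOR u5 = true XNOR false = false
u7 = u6 NAND u0 = false NAND true = true
u8 = u7 NOR I4 = true NOR true = false
u9 = u4 OR u8 = true OR false = true
u10 = NOT I0 = NOT true = false
u11 = u7 NAND u9 = true NAND true = false
u12 = u10 NAND u0 = false NAND true = true

u4 = true, u10 = false, u11 = false, u12 = true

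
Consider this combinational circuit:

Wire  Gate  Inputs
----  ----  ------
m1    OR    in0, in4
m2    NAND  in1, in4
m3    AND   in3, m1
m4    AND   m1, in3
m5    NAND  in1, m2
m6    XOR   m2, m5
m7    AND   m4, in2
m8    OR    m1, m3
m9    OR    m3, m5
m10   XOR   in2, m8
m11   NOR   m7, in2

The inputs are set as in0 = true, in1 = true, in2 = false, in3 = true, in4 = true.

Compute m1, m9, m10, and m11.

m1 = true, m9 = true, m10 = true, m11 = true

m1 = in0 OR in4 = true OR true = true
m2 = in1 NAND in4 = true NAND true = false
m3 = in3 AND m1 = true AND true = true
m4 = m1 AND in3 = true AND true = true
m5 = in1 NAND m2 = true NAND false = true
m7 = m4 AND in2 = true AND false = false
m8 = m1 OR m3 = true OR true = true
m9 = m3 OR m5 = true OR true = true
m10 = in2 XOR m8 = false XOR true = true
m11 = m7 NOR in2 = false NOR false = true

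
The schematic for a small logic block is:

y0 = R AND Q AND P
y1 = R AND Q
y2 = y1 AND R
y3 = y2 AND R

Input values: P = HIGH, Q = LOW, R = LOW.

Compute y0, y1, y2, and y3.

y0 = LOW  y1 = LOW  y2 = LOW  y3 = LOW

y0 = R AND Q AND P = LOW AND LOW AND HIGH = LOW
y1 = R AND Q = LOW AND LOW = LOW
y2 = y1 AND R = LOW AND LOW = LOW
y3 = y2 AND R = LOW AND LOW = LOW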